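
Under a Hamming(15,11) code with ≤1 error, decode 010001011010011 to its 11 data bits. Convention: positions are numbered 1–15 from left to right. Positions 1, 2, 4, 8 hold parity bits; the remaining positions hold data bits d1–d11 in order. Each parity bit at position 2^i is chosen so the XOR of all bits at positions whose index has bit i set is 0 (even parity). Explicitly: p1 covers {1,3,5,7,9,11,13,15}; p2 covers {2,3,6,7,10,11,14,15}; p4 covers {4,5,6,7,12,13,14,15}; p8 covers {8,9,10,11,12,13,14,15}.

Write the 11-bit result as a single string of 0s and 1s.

s1 (pos 1,3,5,7,9,11,13,15): 0⊕0⊕0⊕0⊕1⊕1⊕0⊕1 = 1
s2 (pos 2,3,6,7,10,11,14,15): 1⊕0⊕1⊕0⊕0⊕1⊕1⊕1 = 1
s4 (pos 4,5,6,7,12,13,14,15): 0⊕0⊕1⊕0⊕0⊕0⊕1⊕1 = 1
s8 (pos 8,9,10,11,12,13,14,15): 1⊕1⊕0⊕1⊕0⊕0⊕1⊕1 = 1
Syndrome s8…s1 = 1111 → error at position 15.
Flip position 15: 010001011010011 → 010001011010010
Read data bits from positions 3,5,6,7,9,10,11,12,13,14,15: 00101010010

00101010010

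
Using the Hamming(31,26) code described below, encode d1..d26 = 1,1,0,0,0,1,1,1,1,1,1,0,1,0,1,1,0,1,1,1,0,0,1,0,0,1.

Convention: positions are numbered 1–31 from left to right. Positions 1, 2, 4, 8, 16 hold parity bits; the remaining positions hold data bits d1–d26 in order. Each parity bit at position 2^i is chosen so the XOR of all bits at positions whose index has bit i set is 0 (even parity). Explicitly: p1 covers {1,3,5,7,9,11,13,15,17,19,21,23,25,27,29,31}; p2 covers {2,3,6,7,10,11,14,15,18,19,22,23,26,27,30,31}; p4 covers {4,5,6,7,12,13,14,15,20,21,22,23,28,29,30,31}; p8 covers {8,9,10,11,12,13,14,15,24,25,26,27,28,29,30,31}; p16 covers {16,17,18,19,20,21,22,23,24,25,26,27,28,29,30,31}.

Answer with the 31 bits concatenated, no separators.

1010100001111110010110111001001

Place data at non-parity positions: p1 p2 1 p4 1 0 0 p8 0 1 1 1 1 1 1 p16 0 1 0 1 1 0 1 1 1 0 0 1 0 0 1
p1 (pos 1,3,5,7,9,11,13,15,17,19,21,23,25,27,29,31): XOR of data positions = 1⊕1⊕0⊕0⊕1⊕1⊕1⊕0⊕0⊕1⊕1⊕1⊕0⊕0⊕1 = 1
p2 (pos 2,3,6,7,10,11,14,15,18,19,22,23,26,27,30,31): XOR of data positions = 1⊕0⊕0⊕1⊕1⊕1⊕1⊕1⊕0⊕0⊕1⊕0⊕0⊕0⊕1 = 0
p4 (pos 4,5,6,7,12,13,14,15,20,21,22,23,28,29,30,31): XOR of data positions = 1⊕0⊕0⊕1⊕1⊕1⊕1⊕1⊕1⊕0⊕1⊕1⊕0⊕0⊕1 = 0
p8 (pos 8,9,10,11,12,13,14,15,24,25,26,27,28,29,30,31): XOR of data positions = 0⊕1⊕1⊕1⊕1⊕1⊕1⊕1⊕1⊕0⊕0⊕1⊕0⊕0⊕1 = 0
p16 (pos 16,17,18,19,20,21,22,23,24,25,26,27,28,29,30,31): XOR of data positions = 0⊕1⊕0⊕1⊕1⊕0⊕1⊕1⊕1⊕0⊕0⊕1⊕0⊕0⊕1 = 0
Codeword: 1010100001111110010110111001001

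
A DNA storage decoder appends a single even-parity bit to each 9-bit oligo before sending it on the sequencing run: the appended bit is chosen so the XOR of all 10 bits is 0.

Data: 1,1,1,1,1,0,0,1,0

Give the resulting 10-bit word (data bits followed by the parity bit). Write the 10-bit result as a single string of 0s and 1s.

1111100100

XOR of the 9 data bits: 1⊕1⊕1⊕1⊕1⊕0⊕0⊕1⊕0 = 0
Parity bit = 0 (so all 10 bits XOR to 0).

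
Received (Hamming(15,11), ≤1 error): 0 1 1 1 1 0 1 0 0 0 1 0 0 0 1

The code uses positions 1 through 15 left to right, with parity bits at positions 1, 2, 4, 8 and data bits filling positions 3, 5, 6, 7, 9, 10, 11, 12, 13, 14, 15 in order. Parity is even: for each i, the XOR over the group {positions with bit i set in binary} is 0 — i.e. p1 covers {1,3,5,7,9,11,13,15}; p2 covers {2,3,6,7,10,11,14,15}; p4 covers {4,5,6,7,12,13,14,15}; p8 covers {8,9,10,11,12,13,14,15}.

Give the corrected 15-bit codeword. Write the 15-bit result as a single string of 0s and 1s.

010110100010001

s1 (pos 1,3,5,7,9,11,13,15): 0⊕1⊕1⊕1⊕0⊕1⊕0⊕1 = 1
s2 (pos 2,3,6,7,10,11,14,15): 1⊕1⊕0⊕1⊕0⊕1⊕0⊕1 = 1
s4 (pos 4,5,6,7,12,13,14,15): 1⊕1⊕0⊕1⊕0⊕0⊕0⊕1 = 0
s8 (pos 8,9,10,11,12,13,14,15): 0⊕0⊕0⊕1⊕0⊕0⊕0⊕1 = 0
Syndrome s8…s1 = 0011 → error at position 3.
Flip position 3: 011110100010001 → 010110100010001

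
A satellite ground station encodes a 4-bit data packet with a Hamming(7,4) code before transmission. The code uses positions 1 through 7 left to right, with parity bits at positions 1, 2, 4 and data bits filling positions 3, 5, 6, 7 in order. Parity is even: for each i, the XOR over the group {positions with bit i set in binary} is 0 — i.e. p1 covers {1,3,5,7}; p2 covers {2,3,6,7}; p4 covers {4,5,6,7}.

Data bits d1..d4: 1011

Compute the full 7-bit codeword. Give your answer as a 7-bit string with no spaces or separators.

Place data at non-parity positions: p1 p2 1 p4 0 1 1
p1 (pos 1,3,5,7): XOR of data positions = 1⊕0⊕1 = 0
p2 (pos 2,3,6,7): XOR of data positions = 1⊕1⊕1 = 1
p4 (pos 4,5,6,7): XOR of data positions = 0⊕1⊕1 = 0
Codeword: 0110011

0110011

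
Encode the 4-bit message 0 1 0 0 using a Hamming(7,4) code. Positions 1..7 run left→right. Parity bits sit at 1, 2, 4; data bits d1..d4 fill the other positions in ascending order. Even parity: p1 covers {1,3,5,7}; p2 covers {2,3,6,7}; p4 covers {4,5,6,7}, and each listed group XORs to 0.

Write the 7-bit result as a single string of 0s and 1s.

1001100

Place data at non-parity positions: p1 p2 0 p4 1 0 0
p1 (pos 1,3,5,7): XOR of data positions = 0⊕1⊕0 = 1
p2 (pos 2,3,6,7): XOR of data positions = 0⊕0⊕0 = 0
p4 (pos 4,5,6,7): XOR of data positions = 1⊕0⊕0 = 1
Codeword: 1001100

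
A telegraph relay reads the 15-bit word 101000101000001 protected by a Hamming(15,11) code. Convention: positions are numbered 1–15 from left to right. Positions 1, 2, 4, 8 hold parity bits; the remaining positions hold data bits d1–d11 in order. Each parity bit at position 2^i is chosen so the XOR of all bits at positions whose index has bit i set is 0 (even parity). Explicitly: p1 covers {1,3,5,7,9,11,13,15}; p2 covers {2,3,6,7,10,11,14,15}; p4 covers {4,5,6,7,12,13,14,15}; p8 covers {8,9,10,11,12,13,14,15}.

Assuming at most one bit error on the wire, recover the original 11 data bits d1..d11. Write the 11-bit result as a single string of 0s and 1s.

s1 (pos 1,3,5,7,9,11,13,15): 1⊕1⊕0⊕1⊕1⊕0⊕0⊕1 = 1
s2 (pos 2,3,6,7,10,11,14,15): 0⊕1⊕0⊕1⊕0⊕0⊕0⊕1 = 1
s4 (pos 4,5,6,7,12,13,14,15): 0⊕0⊕0⊕1⊕0⊕0⊕0⊕1 = 0
s8 (pos 8,9,10,11,12,13,14,15): 0⊕1⊕0⊕0⊕0⊕0⊕0⊕1 = 0
Syndrome s8…s1 = 0011 → error at position 3.
Flip position 3: 101000101000001 → 100000101000001
Read data bits from positions 3,5,6,7,9,10,11,12,13,14,15: 00011000001

00011000001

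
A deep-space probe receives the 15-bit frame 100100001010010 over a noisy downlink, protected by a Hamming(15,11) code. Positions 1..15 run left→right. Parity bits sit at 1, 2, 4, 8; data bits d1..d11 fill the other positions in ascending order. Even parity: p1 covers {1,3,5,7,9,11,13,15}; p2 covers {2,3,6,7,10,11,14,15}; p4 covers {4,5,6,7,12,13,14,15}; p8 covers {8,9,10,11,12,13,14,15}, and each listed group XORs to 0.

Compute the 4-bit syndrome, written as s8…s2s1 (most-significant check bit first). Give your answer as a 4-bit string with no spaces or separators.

1001

s1 (pos 1,3,5,7,9,11,13,15): 1⊕0⊕0⊕0⊕1⊕1⊕0⊕0 = 1
s2 (pos 2,3,6,7,10,11,14,15): 0⊕0⊕0⊕0⊕0⊕1⊕1⊕0 = 0
s4 (pos 4,5,6,7,12,13,14,15): 1⊕0⊕0⊕0⊕0⊕0⊕1⊕0 = 0
s8 (pos 8,9,10,11,12,13,14,15): 0⊕1⊕0⊕1⊕0⊕0⊕1⊕0 = 1
Syndrome s8…s1 = 1001 → error at position 9.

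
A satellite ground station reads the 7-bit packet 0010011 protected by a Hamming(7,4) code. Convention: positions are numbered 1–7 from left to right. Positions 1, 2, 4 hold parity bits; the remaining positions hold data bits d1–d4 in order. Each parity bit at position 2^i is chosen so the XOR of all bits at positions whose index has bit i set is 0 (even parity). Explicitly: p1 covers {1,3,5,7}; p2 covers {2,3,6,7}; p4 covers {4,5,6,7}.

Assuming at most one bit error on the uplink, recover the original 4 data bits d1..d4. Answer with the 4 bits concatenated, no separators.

1011

s1 (pos 1,3,5,7): 0⊕1⊕0⊕1 = 0
s2 (pos 2,3,6,7): 0⊕1⊕1⊕1 = 1
s4 (pos 4,5,6,7): 0⊕0⊕1⊕1 = 0
Syndrome s4…s1 = 010 → error at position 2.
Flip position 2: 0010011 → 0110011
Read data bits from positions 3,5,6,7: 1011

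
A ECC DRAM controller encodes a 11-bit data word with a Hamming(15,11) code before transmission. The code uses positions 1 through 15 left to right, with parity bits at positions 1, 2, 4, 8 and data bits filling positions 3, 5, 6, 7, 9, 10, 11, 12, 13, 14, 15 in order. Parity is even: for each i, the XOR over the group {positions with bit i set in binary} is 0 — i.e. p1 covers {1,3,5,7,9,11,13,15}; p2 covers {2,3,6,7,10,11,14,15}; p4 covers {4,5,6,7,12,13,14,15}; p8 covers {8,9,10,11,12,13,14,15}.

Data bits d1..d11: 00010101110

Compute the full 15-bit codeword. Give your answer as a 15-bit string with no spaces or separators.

Place data at non-parity positions: p1 p2 0 p4 0 0 1 p8 0 1 0 1 1 1 0
p1 (pos 1,3,5,7,9,11,13,15): XOR of data positions = 0⊕0⊕1⊕0⊕0⊕1⊕0 = 0
p2 (pos 2,3,6,7,10,11,14,15): XOR of data positions = 0⊕0⊕1⊕1⊕0⊕1⊕0 = 1
p4 (pos 4,5,6,7,12,13,14,15): XOR of data positions = 0⊕0⊕1⊕1⊕1⊕1⊕0 = 0
p8 (pos 8,9,10,11,12,13,14,15): XOR of data positions = 0⊕1⊕0⊕1⊕1⊕1⊕0 = 0
Codeword: 010000100101110

010000100101110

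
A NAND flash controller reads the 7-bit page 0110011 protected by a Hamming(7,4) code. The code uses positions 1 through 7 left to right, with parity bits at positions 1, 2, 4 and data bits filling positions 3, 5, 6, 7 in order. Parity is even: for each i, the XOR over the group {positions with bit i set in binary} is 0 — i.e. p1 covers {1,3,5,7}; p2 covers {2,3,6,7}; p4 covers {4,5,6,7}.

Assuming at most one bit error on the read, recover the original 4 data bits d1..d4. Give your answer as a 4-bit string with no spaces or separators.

1011

s1 (pos 1,3,5,7): 0⊕1⊕0⊕1 = 0
s2 (pos 2,3,6,7): 1⊕1⊕1⊕1 = 0
s4 (pos 4,5,6,7): 0⊕0⊕1⊕1 = 0
Syndrome s4…s1 = 000 → no error.
Read data bits from positions 3,5,6,7: 1011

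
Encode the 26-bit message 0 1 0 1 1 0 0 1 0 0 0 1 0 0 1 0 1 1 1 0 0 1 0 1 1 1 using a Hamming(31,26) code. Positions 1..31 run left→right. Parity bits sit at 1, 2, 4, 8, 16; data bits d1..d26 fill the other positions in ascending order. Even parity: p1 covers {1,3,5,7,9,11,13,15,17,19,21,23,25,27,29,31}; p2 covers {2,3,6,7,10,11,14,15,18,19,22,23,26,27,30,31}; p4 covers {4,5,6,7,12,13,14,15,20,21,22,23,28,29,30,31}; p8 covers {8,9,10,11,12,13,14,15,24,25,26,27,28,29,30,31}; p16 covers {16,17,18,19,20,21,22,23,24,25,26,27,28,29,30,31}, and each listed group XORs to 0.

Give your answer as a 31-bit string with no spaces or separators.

Place data at non-parity positions: p1 p2 0 p4 1 0 1 p8 1 0 0 1 0 0 0 p16 1 0 0 1 0 1 1 1 0 0 1 0 1 1 1
p1 (pos 1,3,5,7,9,11,13,15,17,19,21,23,25,27,29,31): XOR of data positions = 0⊕1⊕1⊕1⊕0⊕0⊕0⊕1⊕0⊕0⊕1⊕0⊕1⊕1⊕1 = 0
p2 (pos 2,3,6,7,10,11,14,15,18,19,22,23,26,27,30,31): XOR of data positions = 0⊕0⊕1⊕0⊕0⊕0⊕0⊕0⊕0⊕1⊕1⊕0⊕1⊕1⊕1 = 0
p4 (pos 4,5,6,7,12,13,14,15,20,21,22,23,28,29,30,31): XOR of data positions = 1⊕0⊕1⊕1⊕0⊕0⊕0⊕1⊕0⊕1⊕1⊕0⊕1⊕1⊕1 = 1
p8 (pos 8,9,10,11,12,13,14,15,24,25,26,27,28,29,30,31): XOR of data positions = 1⊕0⊕0⊕1⊕0⊕0⊕0⊕1⊕0⊕0⊕1⊕0⊕1⊕1⊕1 = 1
p16 (pos 16,17,18,19,20,21,22,23,24,25,26,27,28,29,30,31): XOR of data positions = 1⊕0⊕0⊕1⊕0⊕1⊕1⊕1⊕0⊕0⊕1⊕0⊕1⊕1⊕1 = 1
Codeword: 0001101110010001100101110010111

0001101110010001100101110010111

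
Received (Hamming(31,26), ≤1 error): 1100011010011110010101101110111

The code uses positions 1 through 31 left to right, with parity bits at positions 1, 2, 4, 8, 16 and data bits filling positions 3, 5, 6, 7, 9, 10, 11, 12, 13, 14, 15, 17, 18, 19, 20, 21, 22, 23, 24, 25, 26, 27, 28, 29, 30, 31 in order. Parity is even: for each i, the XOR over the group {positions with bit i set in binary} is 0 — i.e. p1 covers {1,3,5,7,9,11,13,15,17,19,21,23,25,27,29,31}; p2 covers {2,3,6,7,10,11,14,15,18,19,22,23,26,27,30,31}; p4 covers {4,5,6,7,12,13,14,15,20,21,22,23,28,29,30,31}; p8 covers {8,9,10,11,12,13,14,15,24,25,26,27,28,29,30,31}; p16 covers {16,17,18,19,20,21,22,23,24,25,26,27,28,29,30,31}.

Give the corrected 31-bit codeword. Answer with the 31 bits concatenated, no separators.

1100011110011110010101101110111

s1 (pos 1,3,5,7,9,11,13,15,17,19,21,23,25,27,29,31): 1⊕0⊕0⊕1⊕1⊕0⊕1⊕1⊕0⊕0⊕0⊕1⊕1⊕1⊕1⊕1 = 0
s2 (pos 2,3,6,7,10,11,14,15,18,19,22,23,26,27,30,31): 1⊕0⊕1⊕1⊕0⊕0⊕1⊕1⊕1⊕0⊕1⊕1⊕1⊕1⊕1⊕1 = 0
s4 (pos 4,5,6,7,12,13,14,15,20,21,22,23,28,29,30,31): 0⊕0⊕1⊕1⊕1⊕1⊕1⊕1⊕1⊕0⊕1⊕1⊕0⊕1⊕1⊕1 = 0
s8 (pos 8,9,10,11,12,13,14,15,24,25,26,27,28,29,30,31): 0⊕1⊕0⊕0⊕1⊕1⊕1⊕1⊕0⊕1⊕1⊕1⊕0⊕1⊕1⊕1 = 1
s16 (pos 16,17,18,19,20,21,22,23,24,25,26,27,28,29,30,31): 0⊕0⊕1⊕0⊕1⊕0⊕1⊕1⊕0⊕1⊕1⊕1⊕0⊕1⊕1⊕1 = 0
Syndrome s16…s1 = 01000 → error at position 8.
Flip position 8: 1100011010011110010101101110111 → 1100011110011110010101101110111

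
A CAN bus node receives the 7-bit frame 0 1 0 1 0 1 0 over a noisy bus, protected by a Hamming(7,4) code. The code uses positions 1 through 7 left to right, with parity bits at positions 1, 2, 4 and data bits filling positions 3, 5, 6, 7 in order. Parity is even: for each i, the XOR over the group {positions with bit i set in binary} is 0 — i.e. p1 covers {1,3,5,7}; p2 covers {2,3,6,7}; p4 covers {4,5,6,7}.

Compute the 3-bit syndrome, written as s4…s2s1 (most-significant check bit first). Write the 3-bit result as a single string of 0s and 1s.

s1 (pos 1,3,5,7): 0⊕0⊕0⊕0 = 0
s2 (pos 2,3,6,7): 1⊕0⊕1⊕0 = 0
s4 (pos 4,5,6,7): 1⊕0⊕1⊕0 = 0
Syndrome s4…s1 = 000 → no error.

000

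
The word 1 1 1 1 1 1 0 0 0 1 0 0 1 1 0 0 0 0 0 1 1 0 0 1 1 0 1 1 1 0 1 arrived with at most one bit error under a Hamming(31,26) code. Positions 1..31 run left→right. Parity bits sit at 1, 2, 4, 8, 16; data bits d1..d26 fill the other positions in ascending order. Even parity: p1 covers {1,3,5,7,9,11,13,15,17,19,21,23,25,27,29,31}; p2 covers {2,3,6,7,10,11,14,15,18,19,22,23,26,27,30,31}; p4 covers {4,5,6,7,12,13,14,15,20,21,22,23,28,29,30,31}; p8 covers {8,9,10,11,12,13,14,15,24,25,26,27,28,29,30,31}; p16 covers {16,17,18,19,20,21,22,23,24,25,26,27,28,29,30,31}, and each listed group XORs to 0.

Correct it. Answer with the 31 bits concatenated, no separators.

1111110001101100000110011011101

s1 (pos 1,3,5,7,9,11,13,15,17,19,21,23,25,27,29,31): 1⊕1⊕1⊕0⊕0⊕0⊕1⊕0⊕0⊕0⊕1⊕0⊕1⊕1⊕1⊕1 = 1
s2 (pos 2,3,6,7,10,11,14,15,18,19,22,23,26,27,30,31): 1⊕1⊕1⊕0⊕1⊕0⊕1⊕0⊕0⊕0⊕0⊕0⊕0⊕1⊕0⊕1 = 1
s4 (pos 4,5,6,7,12,13,14,15,20,21,22,23,28,29,30,31): 1⊕1⊕1⊕0⊕0⊕1⊕1⊕0⊕1⊕1⊕0⊕0⊕1⊕1⊕0⊕1 = 0
s8 (pos 8,9,10,11,12,13,14,15,24,25,26,27,28,29,30,31): 0⊕0⊕1⊕0⊕0⊕1⊕1⊕0⊕1⊕1⊕0⊕1⊕1⊕1⊕0⊕1 = 1
s16 (pos 16,17,18,19,20,21,22,23,24,25,26,27,28,29,30,31): 0⊕0⊕0⊕0⊕1⊕1⊕0⊕0⊕1⊕1⊕0⊕1⊕1⊕1⊕0⊕1 = 0
Syndrome s16…s1 = 01011 → error at position 11.
Flip position 11: 1111110001001100000110011011101 → 1111110001101100000110011011101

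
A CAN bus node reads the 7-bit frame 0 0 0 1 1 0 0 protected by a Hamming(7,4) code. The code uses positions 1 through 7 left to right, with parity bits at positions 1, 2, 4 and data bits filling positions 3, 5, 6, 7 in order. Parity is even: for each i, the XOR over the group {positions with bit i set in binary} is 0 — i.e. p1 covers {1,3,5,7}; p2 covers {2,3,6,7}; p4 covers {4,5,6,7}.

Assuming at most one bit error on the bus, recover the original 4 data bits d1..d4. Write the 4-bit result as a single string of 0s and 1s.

s1 (pos 1,3,5,7): 0⊕0⊕1⊕0 = 1
s2 (pos 2,3,6,7): 0⊕0⊕0⊕0 = 0
s4 (pos 4,5,6,7): 1⊕1⊕0⊕0 = 0
Syndrome s4…s1 = 001 → error at position 1.
Flip position 1: 0001100 → 1001100
Read data bits from positions 3,5,6,7: 0100

0100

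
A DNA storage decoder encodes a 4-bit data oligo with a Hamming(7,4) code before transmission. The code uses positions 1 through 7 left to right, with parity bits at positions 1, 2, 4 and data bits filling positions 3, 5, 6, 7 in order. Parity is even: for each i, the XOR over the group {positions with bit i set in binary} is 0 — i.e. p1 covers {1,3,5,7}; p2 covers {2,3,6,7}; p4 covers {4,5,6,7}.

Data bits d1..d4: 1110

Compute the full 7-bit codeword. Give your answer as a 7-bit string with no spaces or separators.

0010110

Place data at non-parity positions: p1 p2 1 p4 1 1 0
p1 (pos 1,3,5,7): XOR of data positions = 1⊕1⊕0 = 0
p2 (pos 2,3,6,7): XOR of data positions = 1⊕1⊕0 = 0
p4 (pos 4,5,6,7): XOR of data positions = 1⊕1⊕0 = 0
Codeword: 0010110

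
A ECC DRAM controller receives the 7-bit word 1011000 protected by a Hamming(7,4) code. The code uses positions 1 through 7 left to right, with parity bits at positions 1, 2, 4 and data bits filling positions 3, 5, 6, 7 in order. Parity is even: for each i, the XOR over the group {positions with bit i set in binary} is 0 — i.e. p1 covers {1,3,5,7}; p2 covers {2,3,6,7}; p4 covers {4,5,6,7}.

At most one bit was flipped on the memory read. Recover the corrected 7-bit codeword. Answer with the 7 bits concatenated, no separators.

s1 (pos 1,3,5,7): 1⊕1⊕0⊕0 = 0
s2 (pos 2,3,6,7): 0⊕1⊕0⊕0 = 1
s4 (pos 4,5,6,7): 1⊕0⊕0⊕0 = 1
Syndrome s4…s1 = 110 → error at position 6.
Flip position 6: 1011000 → 1011010

1011010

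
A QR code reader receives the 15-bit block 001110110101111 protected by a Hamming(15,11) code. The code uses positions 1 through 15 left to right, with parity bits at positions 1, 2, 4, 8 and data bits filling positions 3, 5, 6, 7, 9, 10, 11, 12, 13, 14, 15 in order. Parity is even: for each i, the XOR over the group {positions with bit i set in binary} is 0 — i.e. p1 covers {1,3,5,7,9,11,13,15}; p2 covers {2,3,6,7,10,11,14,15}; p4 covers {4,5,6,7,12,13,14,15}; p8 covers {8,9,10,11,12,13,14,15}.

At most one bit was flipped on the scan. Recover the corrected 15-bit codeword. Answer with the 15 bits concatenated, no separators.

001110010101111

s1 (pos 1,3,5,7,9,11,13,15): 0⊕1⊕1⊕1⊕0⊕0⊕1⊕1 = 1
s2 (pos 2,3,6,7,10,11,14,15): 0⊕1⊕0⊕1⊕1⊕0⊕1⊕1 = 1
s4 (pos 4,5,6,7,12,13,14,15): 1⊕1⊕0⊕1⊕1⊕1⊕1⊕1 = 1
s8 (pos 8,9,10,11,12,13,14,15): 1⊕0⊕1⊕0⊕1⊕1⊕1⊕1 = 0
Syndrome s8…s1 = 0111 → error at position 7.
Flip position 7: 001110110101111 → 001110010101111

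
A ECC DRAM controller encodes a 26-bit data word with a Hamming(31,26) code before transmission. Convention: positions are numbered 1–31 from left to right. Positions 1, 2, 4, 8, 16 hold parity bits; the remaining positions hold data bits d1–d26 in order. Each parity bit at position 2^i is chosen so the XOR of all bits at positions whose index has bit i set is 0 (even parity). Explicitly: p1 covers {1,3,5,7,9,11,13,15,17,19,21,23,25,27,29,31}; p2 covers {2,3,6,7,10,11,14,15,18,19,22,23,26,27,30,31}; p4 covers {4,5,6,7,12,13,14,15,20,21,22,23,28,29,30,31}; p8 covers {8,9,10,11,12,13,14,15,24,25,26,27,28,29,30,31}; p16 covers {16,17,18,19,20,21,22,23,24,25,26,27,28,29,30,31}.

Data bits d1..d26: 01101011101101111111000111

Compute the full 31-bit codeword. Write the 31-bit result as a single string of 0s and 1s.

0000110010111011101111111000111

Place data at non-parity positions: p1 p2 0 p4 1 1 0 p8 1 0 1 1 1 0 1 p16 1 0 1 1 1 1 1 1 1 0 0 0 1 1 1
p1 (pos 1,3,5,7,9,11,13,15,17,19,21,23,25,27,29,31): XOR of data positions = 0⊕1⊕0⊕1⊕1⊕1⊕1⊕1⊕1⊕1⊕1⊕1⊕0⊕1⊕1 = 0
p2 (pos 2,3,6,7,10,11,14,15,18,19,22,23,26,27,30,31): XOR of data positions = 0⊕1⊕0⊕0⊕1⊕0⊕1⊕0⊕1⊕1⊕1⊕0⊕0⊕1⊕1 = 0
p4 (pos 4,5,6,7,12,13,14,15,20,21,22,23,28,29,30,31): XOR of data positions = 1⊕1⊕0⊕1⊕1⊕0⊕1⊕1⊕1⊕1⊕1⊕0⊕1⊕1⊕1 = 0
p8 (pos 8,9,10,11,12,13,14,15,24,25,26,27,28,29,30,31): XOR of data positions = 1⊕0⊕1⊕1⊕1⊕0⊕1⊕1⊕1⊕0⊕0⊕0⊕1⊕1⊕1 = 0
p16 (pos 16,17,18,19,20,21,22,23,24,25,26,27,28,29,30,31): XOR of data positions = 1⊕0⊕1⊕1⊕1⊕1⊕1⊕1⊕1⊕0⊕0⊕0⊕1⊕1⊕1 = 1
Codeword: 0000110010111011101111111000111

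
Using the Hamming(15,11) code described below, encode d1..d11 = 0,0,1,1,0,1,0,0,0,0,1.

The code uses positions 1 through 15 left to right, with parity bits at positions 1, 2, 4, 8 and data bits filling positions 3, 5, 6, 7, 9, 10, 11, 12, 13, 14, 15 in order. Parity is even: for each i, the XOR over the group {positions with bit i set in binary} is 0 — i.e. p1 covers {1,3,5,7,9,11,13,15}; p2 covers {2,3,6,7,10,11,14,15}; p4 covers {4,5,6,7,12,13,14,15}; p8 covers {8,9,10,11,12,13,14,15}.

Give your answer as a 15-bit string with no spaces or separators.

000101100100001

Place data at non-parity positions: p1 p2 0 p4 0 1 1 p8 0 1 0 0 0 0 1
p1 (pos 1,3,5,7,9,11,13,15): XOR of data positions = 0⊕0⊕1⊕0⊕0⊕0⊕1 = 0
p2 (pos 2,3,6,7,10,11,14,15): XOR of data positions = 0⊕1⊕1⊕1⊕0⊕0⊕1 = 0
p4 (pos 4,5,6,7,12,13,14,15): XOR of data positions = 0⊕1⊕1⊕0⊕0⊕0⊕1 = 1
p8 (pos 8,9,10,11,12,13,14,15): XOR of data positions = 0⊕1⊕0⊕0⊕0⊕0⊕1 = 0
Codeword: 000101100100001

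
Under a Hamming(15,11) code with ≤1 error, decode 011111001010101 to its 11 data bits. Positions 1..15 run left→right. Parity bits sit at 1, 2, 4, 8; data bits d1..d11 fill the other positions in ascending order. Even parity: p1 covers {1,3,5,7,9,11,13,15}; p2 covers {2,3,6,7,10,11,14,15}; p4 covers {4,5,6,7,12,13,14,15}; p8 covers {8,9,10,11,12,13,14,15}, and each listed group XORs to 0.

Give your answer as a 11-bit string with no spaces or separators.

11001010101

s1 (pos 1,3,5,7,9,11,13,15): 0⊕1⊕1⊕0⊕1⊕1⊕1⊕1 = 0
s2 (pos 2,3,6,7,10,11,14,15): 1⊕1⊕1⊕0⊕0⊕1⊕0⊕1 = 1
s4 (pos 4,5,6,7,12,13,14,15): 1⊕1⊕1⊕0⊕0⊕1⊕0⊕1 = 1
s8 (pos 8,9,10,11,12,13,14,15): 0⊕1⊕0⊕1⊕0⊕1⊕0⊕1 = 0
Syndrome s8…s1 = 0110 → error at position 6.
Flip position 6: 011111001010101 → 011110001010101
Read data bits from positions 3,5,6,7,9,10,11,12,13,14,15: 11001010101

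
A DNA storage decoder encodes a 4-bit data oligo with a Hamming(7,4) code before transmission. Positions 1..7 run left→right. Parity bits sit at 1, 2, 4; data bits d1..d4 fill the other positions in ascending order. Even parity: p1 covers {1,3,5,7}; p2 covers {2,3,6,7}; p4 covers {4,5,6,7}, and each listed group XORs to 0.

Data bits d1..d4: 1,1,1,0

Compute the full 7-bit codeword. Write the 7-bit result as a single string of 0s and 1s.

0010110

Place data at non-parity positions: p1 p2 1 p4 1 1 0
p1 (pos 1,3,5,7): XOR of data positions = 1⊕1⊕0 = 0
p2 (pos 2,3,6,7): XOR of data positions = 1⊕1⊕0 = 0
p4 (pos 4,5,6,7): XOR of data positions = 1⊕1⊕0 = 0
Codeword: 0010110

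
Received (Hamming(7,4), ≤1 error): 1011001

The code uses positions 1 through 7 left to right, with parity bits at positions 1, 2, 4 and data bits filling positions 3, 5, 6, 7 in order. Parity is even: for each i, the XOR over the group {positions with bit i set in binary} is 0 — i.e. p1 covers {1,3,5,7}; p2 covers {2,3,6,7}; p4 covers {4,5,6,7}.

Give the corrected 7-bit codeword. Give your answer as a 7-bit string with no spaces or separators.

0011001

s1 (pos 1,3,5,7): 1⊕1⊕0⊕1 = 1
s2 (pos 2,3,6,7): 0⊕1⊕0⊕1 = 0
s4 (pos 4,5,6,7): 1⊕0⊕0⊕1 = 0
Syndrome s4…s1 = 001 → error at position 1.
Flip position 1: 1011001 → 0011001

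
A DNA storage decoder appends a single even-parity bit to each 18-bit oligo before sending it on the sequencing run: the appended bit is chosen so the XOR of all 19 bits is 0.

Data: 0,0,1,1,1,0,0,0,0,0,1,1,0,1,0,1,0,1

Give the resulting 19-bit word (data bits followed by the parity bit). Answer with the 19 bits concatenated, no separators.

XOR of the 18 data bits: 0⊕0⊕1⊕1⊕1⊕0⊕0⊕0⊕0⊕0⊕1⊕1⊕0⊕1⊕0⊕1⊕0⊕1 = 0
Parity bit = 0 (so all 19 bits XOR to 0).

0011100000110101010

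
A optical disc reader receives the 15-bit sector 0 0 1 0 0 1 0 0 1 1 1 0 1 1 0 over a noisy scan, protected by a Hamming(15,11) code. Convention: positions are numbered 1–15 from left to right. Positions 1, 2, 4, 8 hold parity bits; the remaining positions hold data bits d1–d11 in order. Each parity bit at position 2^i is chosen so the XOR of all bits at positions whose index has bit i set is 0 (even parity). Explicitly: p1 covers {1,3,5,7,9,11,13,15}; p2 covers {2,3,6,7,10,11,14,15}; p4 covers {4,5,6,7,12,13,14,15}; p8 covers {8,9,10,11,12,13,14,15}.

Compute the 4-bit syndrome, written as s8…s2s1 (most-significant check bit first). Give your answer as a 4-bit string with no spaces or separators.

1110

s1 (pos 1,3,5,7,9,11,13,15): 0⊕1⊕0⊕0⊕1⊕1⊕1⊕0 = 0
s2 (pos 2,3,6,7,10,11,14,15): 0⊕1⊕1⊕0⊕1⊕1⊕1⊕0 = 1
s4 (pos 4,5,6,7,12,13,14,15): 0⊕0⊕1⊕0⊕0⊕1⊕1⊕0 = 1
s8 (pos 8,9,10,11,12,13,14,15): 0⊕1⊕1⊕1⊕0⊕1⊕1⊕0 = 1
Syndrome s8…s1 = 1110 → error at position 14.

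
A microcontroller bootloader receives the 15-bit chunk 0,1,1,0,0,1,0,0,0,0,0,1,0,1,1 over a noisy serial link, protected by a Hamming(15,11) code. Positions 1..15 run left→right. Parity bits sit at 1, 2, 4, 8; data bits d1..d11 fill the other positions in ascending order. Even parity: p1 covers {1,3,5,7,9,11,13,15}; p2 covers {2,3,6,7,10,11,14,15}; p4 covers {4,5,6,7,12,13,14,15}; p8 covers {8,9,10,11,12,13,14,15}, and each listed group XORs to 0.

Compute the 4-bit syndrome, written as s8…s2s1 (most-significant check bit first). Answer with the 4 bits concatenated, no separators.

s1 (pos 1,3,5,7,9,11,13,15): 0⊕1⊕0⊕0⊕0⊕0⊕0⊕1 = 0
s2 (pos 2,3,6,7,10,11,14,15): 1⊕1⊕1⊕0⊕0⊕0⊕1⊕1 = 1
s4 (pos 4,5,6,7,12,13,14,15): 0⊕0⊕1⊕0⊕1⊕0⊕1⊕1 = 0
s8 (pos 8,9,10,11,12,13,14,15): 0⊕0⊕0⊕0⊕1⊕0⊕1⊕1 = 1
Syndrome s8…s1 = 1010 → error at position 10.

1010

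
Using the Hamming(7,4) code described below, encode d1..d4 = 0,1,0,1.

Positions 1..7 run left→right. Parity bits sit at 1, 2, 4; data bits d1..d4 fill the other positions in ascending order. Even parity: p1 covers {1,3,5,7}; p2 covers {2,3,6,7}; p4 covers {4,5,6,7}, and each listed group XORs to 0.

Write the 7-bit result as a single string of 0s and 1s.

0100101

Place data at non-parity positions: p1 p2 0 p4 1 0 1
p1 (pos 1,3,5,7): XOR of data positions = 0⊕1⊕1 = 0
p2 (pos 2,3,6,7): XOR of data positions = 0⊕0⊕1 = 1
p4 (pos 4,5,6,7): XOR of data positions = 1⊕0⊕1 = 0
Codeword: 0100101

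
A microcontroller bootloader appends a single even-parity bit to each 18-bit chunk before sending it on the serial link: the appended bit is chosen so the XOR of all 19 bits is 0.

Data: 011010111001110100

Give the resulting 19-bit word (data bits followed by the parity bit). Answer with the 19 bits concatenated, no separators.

0110101110011101000

XOR of the 18 data bits: 0⊕1⊕1⊕0⊕1⊕0⊕1⊕1⊕1⊕0⊕0⊕1⊕1⊕1⊕0⊕1⊕0⊕0 = 0
Parity bit = 0 (so all 19 bits XOR to 0).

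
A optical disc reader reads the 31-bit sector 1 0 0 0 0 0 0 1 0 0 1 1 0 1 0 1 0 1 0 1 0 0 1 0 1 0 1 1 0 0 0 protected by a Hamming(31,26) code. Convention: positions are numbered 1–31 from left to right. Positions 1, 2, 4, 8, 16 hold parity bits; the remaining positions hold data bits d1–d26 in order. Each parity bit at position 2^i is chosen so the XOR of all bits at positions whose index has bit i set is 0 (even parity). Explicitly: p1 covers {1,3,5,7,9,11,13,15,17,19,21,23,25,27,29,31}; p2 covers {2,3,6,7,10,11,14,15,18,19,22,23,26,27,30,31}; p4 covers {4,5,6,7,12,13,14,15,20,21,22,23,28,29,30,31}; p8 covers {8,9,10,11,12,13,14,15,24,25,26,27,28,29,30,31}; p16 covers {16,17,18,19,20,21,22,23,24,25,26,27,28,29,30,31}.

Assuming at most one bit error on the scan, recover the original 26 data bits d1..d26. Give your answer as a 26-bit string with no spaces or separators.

00000011010010100101011001

s1 (pos 1,3,5,7,9,11,13,15,17,19,21,23,25,27,29,31): 1⊕0⊕0⊕0⊕0⊕1⊕0⊕0⊕0⊕0⊕0⊕1⊕1⊕1⊕0⊕0 = 1
s2 (pos 2,3,6,7,10,11,14,15,18,19,22,23,26,27,30,31): 0⊕0⊕0⊕0⊕0⊕1⊕1⊕0⊕1⊕0⊕0⊕1⊕0⊕1⊕0⊕0 = 1
s4 (pos 4,5,6,7,12,13,14,15,20,21,22,23,28,29,30,31): 0⊕0⊕0⊕0⊕1⊕0⊕1⊕0⊕1⊕0⊕0⊕1⊕1⊕0⊕0⊕0 = 1
s8 (pos 8,9,10,11,12,13,14,15,24,25,26,27,28,29,30,31): 1⊕0⊕0⊕1⊕1⊕0⊕1⊕0⊕0⊕1⊕0⊕1⊕1⊕0⊕0⊕0 = 1
s16 (pos 16,17,18,19,20,21,22,23,24,25,26,27,28,29,30,31): 1⊕0⊕1⊕0⊕1⊕0⊕0⊕1⊕0⊕1⊕0⊕1⊕1⊕0⊕0⊕0 = 1
Syndrome s16…s1 = 11111 → error at position 31.
Flip position 31: 1000000100110101010100101011000 → 1000000100110101010100101011001
Read data bits from positions 3,5,6,7,9,10,11,12,13,14,15,17,18,19,20,21,22,23,24,25,26,27,28,29,30,31: 00000011010010100101011001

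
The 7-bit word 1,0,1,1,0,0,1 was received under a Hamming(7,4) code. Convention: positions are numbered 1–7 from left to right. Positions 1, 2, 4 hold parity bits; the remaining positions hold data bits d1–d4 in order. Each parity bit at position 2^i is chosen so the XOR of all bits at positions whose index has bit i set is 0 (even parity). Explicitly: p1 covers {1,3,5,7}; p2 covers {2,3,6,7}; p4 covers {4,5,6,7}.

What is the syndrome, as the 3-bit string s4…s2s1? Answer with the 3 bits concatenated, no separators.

001

s1 (pos 1,3,5,7): 1⊕1⊕0⊕1 = 1
s2 (pos 2,3,6,7): 0⊕1⊕0⊕1 = 0
s4 (pos 4,5,6,7): 1⊕0⊕0⊕1 = 0
Syndrome s4…s1 = 001 → error at position 1.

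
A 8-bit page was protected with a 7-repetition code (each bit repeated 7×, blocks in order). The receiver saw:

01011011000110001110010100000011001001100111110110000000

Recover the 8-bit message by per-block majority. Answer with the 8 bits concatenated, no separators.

10000010

Block 1 (0101101): 4 ones → 1
Block 2 (1000110): 3 ones → 0
Block 3 (0011100): 3 ones → 0
Block 4 (1010000): 2 ones → 0
Block 5 (0011001): 3 ones → 0
Block 6 (0011001): 3 ones → 0
Block 7 (1111011): 6 ones → 1
Block 8 (0000000): 0 ones → 0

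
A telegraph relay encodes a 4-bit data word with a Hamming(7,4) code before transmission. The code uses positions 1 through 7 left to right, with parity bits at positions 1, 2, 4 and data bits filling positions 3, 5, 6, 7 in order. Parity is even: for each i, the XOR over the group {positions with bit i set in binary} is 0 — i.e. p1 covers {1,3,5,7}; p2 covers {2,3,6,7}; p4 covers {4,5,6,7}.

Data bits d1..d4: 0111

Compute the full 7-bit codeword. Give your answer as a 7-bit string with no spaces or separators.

Place data at non-parity positions: p1 p2 0 p4 1 1 1
p1 (pos 1,3,5,7): XOR of data positions = 0⊕1⊕1 = 0
p2 (pos 2,3,6,7): XOR of data positions = 0⊕1⊕1 = 0
p4 (pos 4,5,6,7): XOR of data positions = 1⊕1⊕1 = 1
Codeword: 0001111

0001111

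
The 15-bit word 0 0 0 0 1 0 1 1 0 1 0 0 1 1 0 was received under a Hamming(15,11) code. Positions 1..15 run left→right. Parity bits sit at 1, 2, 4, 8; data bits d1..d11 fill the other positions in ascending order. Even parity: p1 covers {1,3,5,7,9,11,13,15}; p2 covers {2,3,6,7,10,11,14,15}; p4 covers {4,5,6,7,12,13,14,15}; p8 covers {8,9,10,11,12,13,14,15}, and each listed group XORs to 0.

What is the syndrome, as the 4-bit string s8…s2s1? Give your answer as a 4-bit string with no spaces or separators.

0011

s1 (pos 1,3,5,7,9,11,13,15): 0⊕0⊕1⊕1⊕0⊕0⊕1⊕0 = 1
s2 (pos 2,3,6,7,10,11,14,15): 0⊕0⊕0⊕1⊕1⊕0⊕1⊕0 = 1
s4 (pos 4,5,6,7,12,13,14,15): 0⊕1⊕0⊕1⊕0⊕1⊕1⊕0 = 0
s8 (pos 8,9,10,11,12,13,14,15): 1⊕0⊕1⊕0⊕0⊕1⊕1⊕0 = 0
Syndrome s8…s1 = 0011 → error at position 3.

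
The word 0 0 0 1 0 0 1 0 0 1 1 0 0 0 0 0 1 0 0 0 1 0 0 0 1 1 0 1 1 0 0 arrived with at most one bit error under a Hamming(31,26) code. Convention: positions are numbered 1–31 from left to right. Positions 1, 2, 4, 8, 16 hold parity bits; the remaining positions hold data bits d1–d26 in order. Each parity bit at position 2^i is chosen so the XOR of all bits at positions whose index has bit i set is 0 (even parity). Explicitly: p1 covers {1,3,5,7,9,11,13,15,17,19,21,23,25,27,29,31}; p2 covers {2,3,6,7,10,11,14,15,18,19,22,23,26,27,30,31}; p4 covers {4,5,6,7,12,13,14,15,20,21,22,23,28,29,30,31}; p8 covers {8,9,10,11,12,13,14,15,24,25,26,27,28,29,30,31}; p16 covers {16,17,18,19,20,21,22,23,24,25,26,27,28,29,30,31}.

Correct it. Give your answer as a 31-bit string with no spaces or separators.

0000001001100000100010001101100

s1 (pos 1,3,5,7,9,11,13,15,17,19,21,23,25,27,29,31): 0⊕0⊕0⊕1⊕0⊕1⊕0⊕0⊕1⊕0⊕1⊕0⊕1⊕0⊕1⊕0 = 0
s2 (pos 2,3,6,7,10,11,14,15,18,19,22,23,26,27,30,31): 0⊕0⊕0⊕1⊕1⊕1⊕0⊕0⊕0⊕0⊕0⊕0⊕1⊕0⊕0⊕0 = 0
s4 (pos 4,5,6,7,12,13,14,15,20,21,22,23,28,29,30,31): 1⊕0⊕0⊕1⊕0⊕0⊕0⊕0⊕0⊕1⊕0⊕0⊕1⊕1⊕0⊕0 = 1
s8 (pos 8,9,10,11,12,13,14,15,24,25,26,27,28,29,30,31): 0⊕0⊕1⊕1⊕0⊕0⊕0⊕0⊕0⊕1⊕1⊕0⊕1⊕1⊕0⊕0 = 0
s16 (pos 16,17,18,19,20,21,22,23,24,25,26,27,28,29,30,31): 0⊕1⊕0⊕0⊕0⊕1⊕0⊕0⊕0⊕1⊕1⊕0⊕1⊕1⊕0⊕0 = 0
Syndrome s16…s1 = 00100 → error at position 4.
Flip position 4: 0001001001100000100010001101100 → 0000001001100000100010001101100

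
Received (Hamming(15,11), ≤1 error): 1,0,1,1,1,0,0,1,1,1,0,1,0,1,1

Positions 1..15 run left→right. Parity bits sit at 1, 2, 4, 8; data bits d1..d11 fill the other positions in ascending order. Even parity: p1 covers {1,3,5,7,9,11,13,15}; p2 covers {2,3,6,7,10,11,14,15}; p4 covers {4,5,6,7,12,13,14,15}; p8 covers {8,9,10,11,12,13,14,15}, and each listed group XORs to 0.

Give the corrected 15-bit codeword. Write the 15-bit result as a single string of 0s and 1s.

101100011101011

s1 (pos 1,3,5,7,9,11,13,15): 1⊕1⊕1⊕0⊕1⊕0⊕0⊕1 = 1
s2 (pos 2,3,6,7,10,11,14,15): 0⊕1⊕0⊕0⊕1⊕0⊕1⊕1 = 0
s4 (pos 4,5,6,7,12,13,14,15): 1⊕1⊕0⊕0⊕1⊕0⊕1⊕1 = 1
s8 (pos 8,9,10,11,12,13,14,15): 1⊕1⊕1⊕0⊕1⊕0⊕1⊕1 = 0
Syndrome s8…s1 = 0101 → error at position 5.
Flip position 5: 101110011101011 → 101100011101011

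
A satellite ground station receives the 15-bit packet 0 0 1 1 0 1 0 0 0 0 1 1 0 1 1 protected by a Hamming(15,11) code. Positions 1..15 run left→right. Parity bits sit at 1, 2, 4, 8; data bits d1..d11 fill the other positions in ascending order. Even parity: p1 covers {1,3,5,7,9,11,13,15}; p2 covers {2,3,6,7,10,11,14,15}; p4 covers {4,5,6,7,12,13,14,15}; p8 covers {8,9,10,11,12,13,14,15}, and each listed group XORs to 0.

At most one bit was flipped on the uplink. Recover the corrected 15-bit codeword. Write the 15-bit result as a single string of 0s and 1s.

s1 (pos 1,3,5,7,9,11,13,15): 0⊕1⊕0⊕0⊕0⊕1⊕0⊕1 = 1
s2 (pos 2,3,6,7,10,11,14,15): 0⊕1⊕1⊕0⊕0⊕1⊕1⊕1 = 1
s4 (pos 4,5,6,7,12,13,14,15): 1⊕0⊕1⊕0⊕1⊕0⊕1⊕1 = 1
s8 (pos 8,9,10,11,12,13,14,15): 0⊕0⊕0⊕1⊕1⊕0⊕1⊕1 = 0
Syndrome s8…s1 = 0111 → error at position 7.
Flip position 7: 001101000011011 → 001101100011011

001101100011011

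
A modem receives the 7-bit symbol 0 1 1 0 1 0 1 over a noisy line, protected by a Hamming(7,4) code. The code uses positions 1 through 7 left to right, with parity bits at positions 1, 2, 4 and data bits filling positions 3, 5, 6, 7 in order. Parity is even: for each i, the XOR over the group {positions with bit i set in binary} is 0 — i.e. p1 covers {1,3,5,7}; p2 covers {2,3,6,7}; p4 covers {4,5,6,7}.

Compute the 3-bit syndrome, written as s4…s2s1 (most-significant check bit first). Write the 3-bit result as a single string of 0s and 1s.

011

s1 (pos 1,3,5,7): 0⊕1⊕1⊕1 = 1
s2 (pos 2,3,6,7): 1⊕1⊕0⊕1 = 1
s4 (pos 4,5,6,7): 0⊕1⊕0⊕1 = 0
Syndrome s4…s1 = 011 → error at position 3.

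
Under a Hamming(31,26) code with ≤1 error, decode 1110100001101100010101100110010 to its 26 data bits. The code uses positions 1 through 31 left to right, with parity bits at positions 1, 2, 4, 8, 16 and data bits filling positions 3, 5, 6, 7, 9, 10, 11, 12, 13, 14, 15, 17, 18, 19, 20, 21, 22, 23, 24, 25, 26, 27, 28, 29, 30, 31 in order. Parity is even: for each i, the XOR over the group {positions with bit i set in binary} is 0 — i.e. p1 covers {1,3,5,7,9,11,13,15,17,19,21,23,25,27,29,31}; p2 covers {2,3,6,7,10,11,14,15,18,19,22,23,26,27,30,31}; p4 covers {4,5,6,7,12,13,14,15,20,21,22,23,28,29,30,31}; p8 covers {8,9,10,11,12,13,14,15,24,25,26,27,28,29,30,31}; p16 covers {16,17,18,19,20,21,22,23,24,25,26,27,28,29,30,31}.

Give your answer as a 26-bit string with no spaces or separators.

s1 (pos 1,3,5,7,9,11,13,15,17,19,21,23,25,27,29,31): 1⊕1⊕1⊕0⊕0⊕1⊕1⊕0⊕0⊕0⊕0⊕1⊕0⊕1⊕0⊕0 = 1
s2 (pos 2,3,6,7,10,11,14,15,18,19,22,23,26,27,30,31): 1⊕1⊕0⊕0⊕1⊕1⊕1⊕0⊕1⊕0⊕1⊕1⊕1⊕1⊕1⊕0 = 1
s4 (pos 4,5,6,7,12,13,14,15,20,21,22,23,28,29,30,31): 0⊕1⊕0⊕0⊕0⊕1⊕1⊕0⊕1⊕0⊕1⊕1⊕0⊕0⊕1⊕0 = 1
s8 (pos 8,9,10,11,12,13,14,15,24,25,26,27,28,29,30,31): 0⊕0⊕1⊕1⊕0⊕1⊕1⊕0⊕0⊕0⊕1⊕1⊕0⊕0⊕1⊕0 = 1
s16 (pos 16,17,18,19,20,21,22,23,24,25,26,27,28,29,30,31): 0⊕0⊕1⊕0⊕1⊕0⊕1⊕1⊕0⊕0⊕1⊕1⊕0⊕0⊕1⊕0 = 1
Syndrome s16…s1 = 11111 → error at position 31.
Flip position 31: 1110100001101100010101100110010 → 1110100001101100010101100110011
Read data bits from positions 3,5,6,7,9,10,11,12,13,14,15,17,18,19,20,21,22,23,24,25,26,27,28,29,30,31: 11000110110010101100110011

11000110110010101100110011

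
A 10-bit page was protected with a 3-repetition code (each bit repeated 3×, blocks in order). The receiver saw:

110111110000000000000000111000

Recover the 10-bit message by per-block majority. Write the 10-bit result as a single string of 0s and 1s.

1110000010

Block 1 (110): 2 ones → 1
Block 2 (111): 3 ones → 1
Block 3 (110): 2 ones → 1
Block 4 (000): 0 ones → 0
Block 5 (000): 0 ones → 0
Block 6 (000): 0 ones → 0
Block 7 (000): 0 ones → 0
Block 8 (000): 0 ones → 0
Block 9 (111): 3 ones → 1
Block 10 (000): 0 ones → 0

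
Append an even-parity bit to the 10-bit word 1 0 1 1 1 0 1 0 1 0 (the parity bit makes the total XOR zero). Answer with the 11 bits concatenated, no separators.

10111010100

XOR of the 10 data bits: 1⊕0⊕1⊕1⊕1⊕0⊕1⊕0⊕1⊕0 = 0
Parity bit = 0 (so all 11 bits XOR to 0).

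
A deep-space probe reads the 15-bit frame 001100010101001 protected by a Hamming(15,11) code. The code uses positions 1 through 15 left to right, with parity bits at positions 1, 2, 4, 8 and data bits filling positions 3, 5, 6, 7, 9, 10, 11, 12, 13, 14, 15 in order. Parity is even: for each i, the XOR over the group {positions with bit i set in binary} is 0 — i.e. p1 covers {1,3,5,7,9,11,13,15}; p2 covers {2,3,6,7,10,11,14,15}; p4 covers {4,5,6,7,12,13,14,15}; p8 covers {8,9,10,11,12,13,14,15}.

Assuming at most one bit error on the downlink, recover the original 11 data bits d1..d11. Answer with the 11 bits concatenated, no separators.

s1 (pos 1,3,5,7,9,11,13,15): 0⊕1⊕0⊕0⊕0⊕0⊕0⊕1 = 0
s2 (pos 2,3,6,7,10,11,14,15): 0⊕1⊕0⊕0⊕1⊕0⊕0⊕1 = 1
s4 (pos 4,5,6,7,12,13,14,15): 1⊕0⊕0⊕0⊕1⊕0⊕0⊕1 = 1
s8 (pos 8,9,10,11,12,13,14,15): 1⊕0⊕1⊕0⊕1⊕0⊕0⊕1 = 0
Syndrome s8…s1 = 0110 → error at position 6.
Flip position 6: 001100010101001 → 001101010101001
Read data bits from positions 3,5,6,7,9,10,11,12,13,14,15: 10100101001

10100101001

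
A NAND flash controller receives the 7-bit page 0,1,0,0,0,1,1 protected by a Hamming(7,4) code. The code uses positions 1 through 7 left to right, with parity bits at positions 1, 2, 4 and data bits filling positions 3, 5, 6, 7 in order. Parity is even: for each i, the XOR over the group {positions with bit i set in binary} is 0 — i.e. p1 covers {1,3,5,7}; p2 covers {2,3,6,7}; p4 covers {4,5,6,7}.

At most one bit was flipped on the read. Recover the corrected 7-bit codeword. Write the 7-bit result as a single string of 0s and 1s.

0110011

s1 (pos 1,3,5,7): 0⊕0⊕0⊕1 = 1
s2 (pos 2,3,6,7): 1⊕0⊕1⊕1 = 1
s4 (pos 4,5,6,7): 0⊕0⊕1⊕1 = 0
Syndrome s4…s1 = 011 → error at position 3.
Flip position 3: 0100011 → 0110011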